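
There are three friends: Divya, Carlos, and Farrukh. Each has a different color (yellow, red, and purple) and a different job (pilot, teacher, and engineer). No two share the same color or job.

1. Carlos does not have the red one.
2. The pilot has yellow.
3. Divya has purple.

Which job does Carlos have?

pilot

With clues 1–3, engineer and teacher are impossible for Carlos's job.
That leaves pilot.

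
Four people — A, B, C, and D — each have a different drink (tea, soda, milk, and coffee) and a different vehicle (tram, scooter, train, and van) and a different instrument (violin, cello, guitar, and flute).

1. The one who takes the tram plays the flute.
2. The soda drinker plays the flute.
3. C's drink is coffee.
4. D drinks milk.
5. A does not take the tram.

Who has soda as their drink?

With clues 1–3, C is impossible for the one with drink soda.
With clues 1–4, D is impossible for the one with drink soda.
With clues 1–5, A is impossible for the one with drink soda.
That leaves B.

B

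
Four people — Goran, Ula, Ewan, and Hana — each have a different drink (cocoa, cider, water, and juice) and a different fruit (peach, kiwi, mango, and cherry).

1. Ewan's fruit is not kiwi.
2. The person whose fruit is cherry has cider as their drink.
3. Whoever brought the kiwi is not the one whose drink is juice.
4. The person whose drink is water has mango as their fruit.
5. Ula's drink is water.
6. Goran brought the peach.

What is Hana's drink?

cocoa

With clues 1–5, water is impossible for Hana's drink.
With clues 1–6, cider and juice are impossible for Hana's drink.
That leaves cocoa.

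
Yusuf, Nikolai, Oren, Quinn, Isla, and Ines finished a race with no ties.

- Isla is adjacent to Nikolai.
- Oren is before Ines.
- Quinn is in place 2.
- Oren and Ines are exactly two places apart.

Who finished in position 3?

With clues 1–3, Quinn is ruled out for place 3.
With clues 1–4, Isla, Nikolai, Oren, and Yusuf are ruled out for place 3.
So place 3 is Ines.

Ines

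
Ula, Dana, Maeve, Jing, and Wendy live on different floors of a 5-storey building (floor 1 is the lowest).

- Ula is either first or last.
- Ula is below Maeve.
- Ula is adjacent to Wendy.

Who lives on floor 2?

With clue 1, Ula is ruled out for floor 2.
With clues 1–3, Dana, Jing, and Maeve are ruled out for floor 2.
So floor 2 is Wendy.

Wendy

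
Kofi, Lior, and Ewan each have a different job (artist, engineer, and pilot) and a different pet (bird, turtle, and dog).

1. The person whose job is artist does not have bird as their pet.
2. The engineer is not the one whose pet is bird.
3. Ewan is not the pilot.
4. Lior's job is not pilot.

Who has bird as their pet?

With clues 1–3, Ewan is impossible for the one with pet bird.
With clues 1–4, Lior is impossible for the one with pet bird.
That leaves Kofi.

Kofi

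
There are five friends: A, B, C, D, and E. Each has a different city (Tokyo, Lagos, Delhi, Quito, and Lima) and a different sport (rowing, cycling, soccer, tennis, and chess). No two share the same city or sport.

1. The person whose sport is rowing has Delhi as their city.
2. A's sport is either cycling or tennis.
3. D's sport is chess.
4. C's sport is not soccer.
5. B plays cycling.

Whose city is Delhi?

C

With clues 1–2, A is impossible for the one with city Delhi.
With clues 1–3, D is impossible for the one with city Delhi.
With clues 1–5, B and E are impossible for the one with city Delhi.
That leaves C.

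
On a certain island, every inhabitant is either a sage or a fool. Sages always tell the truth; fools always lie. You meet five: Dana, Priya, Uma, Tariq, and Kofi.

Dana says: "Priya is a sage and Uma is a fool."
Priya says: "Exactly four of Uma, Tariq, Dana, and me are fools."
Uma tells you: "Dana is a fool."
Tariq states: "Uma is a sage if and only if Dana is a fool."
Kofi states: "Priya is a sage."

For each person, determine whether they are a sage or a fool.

Dana: fool, Priya: fool, Uma: sage, Tariq: sage, Kofi: fool

Consider Dana. Suppose Dana is a sage.
Then no assignment of the remaining roles makes every statement match its speaker's type — contradiction.
So Dana is a fool.
With that fixed, Uma's statement is true, so Uma is a sage.
With that fixed, Tariq's statement is true, so Tariq is a sage.
With that fixed, Priya's statement is false, so Priya is a fool.
With that fixed, Kofi's statement is false, so Kofi is a fool.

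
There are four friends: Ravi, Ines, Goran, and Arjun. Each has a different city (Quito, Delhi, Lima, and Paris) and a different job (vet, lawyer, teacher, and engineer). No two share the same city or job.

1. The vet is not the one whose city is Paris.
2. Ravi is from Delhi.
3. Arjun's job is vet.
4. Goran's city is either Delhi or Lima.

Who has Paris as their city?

Ines

With clues 1–2, Ravi is impossible for the one with city Paris.
With clues 1–3, Arjun is impossible for the one with city Paris.
With clues 1–4, Goran is impossible for the one with city Paris.
That leaves Ines.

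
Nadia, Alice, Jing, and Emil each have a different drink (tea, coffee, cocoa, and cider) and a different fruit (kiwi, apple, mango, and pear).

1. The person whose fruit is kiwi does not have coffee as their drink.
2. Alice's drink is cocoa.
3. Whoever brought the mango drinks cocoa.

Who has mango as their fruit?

Alice

With clues 1–3, Emil, Jing, and Nadia are impossible for the one with fruit mango.
That leaves Alice.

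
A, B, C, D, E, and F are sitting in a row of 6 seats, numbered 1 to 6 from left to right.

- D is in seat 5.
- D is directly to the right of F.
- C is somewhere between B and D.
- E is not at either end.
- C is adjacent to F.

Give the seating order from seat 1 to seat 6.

From clue 1: D → seat 5.
From clues 1–2: F → seat 4.
From clues 1–3: B is in {1,2}.
From clues 1–4: B → seat 1, A → seat 6.
From clues 1–5: E → seat 2, C → seat 3.

B, E, C, F, D, A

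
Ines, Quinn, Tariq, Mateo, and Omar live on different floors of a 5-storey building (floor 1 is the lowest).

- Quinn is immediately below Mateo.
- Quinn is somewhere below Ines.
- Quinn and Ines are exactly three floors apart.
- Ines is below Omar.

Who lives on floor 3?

With clues 1–3, Ines and Quinn are ruled out for floor 3.
With clues 1–4, Mateo and Omar are ruled out for floor 3.
So floor 3 is Tariq.

Tariq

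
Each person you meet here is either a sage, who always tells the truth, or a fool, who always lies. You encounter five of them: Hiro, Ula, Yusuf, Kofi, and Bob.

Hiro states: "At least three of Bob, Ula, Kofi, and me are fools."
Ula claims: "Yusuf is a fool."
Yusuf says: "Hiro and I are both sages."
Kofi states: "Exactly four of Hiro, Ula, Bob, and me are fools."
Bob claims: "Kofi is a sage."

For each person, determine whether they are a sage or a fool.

Hiro: sage, Ula: fool, Yusuf: sage, Kofi: fool, Bob: fool

Consider Hiro. Suppose Hiro is a fool.
Then no assignment of the remaining roles makes every statement match its speaker's type — contradiction.
So Hiro is a sage.
With that fixed, Kofi's statement is false, so Kofi is a fool.
With that fixed, Bob's statement is false, so Bob is a fool.
Consider Ula. Suppose Ula is a sage.
Then Hiro's statement comes out false, contradicting Hiro being a sage.
So Ula is a fool.
Consider Yusuf. Suppose Yusuf is a fool.
Then Ula's statement comes out true, contradicting Ula being a fool.
So Yusuf is a sage.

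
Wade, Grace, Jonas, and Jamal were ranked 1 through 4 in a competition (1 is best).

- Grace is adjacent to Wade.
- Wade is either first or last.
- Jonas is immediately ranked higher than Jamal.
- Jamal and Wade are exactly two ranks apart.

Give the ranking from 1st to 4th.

From clues 1–2: Wade is in {1,4}.
From clues 1–4: Jonas → rank 1, Jamal → rank 2, Grace → rank 3, Wade → rank 4.

Jonas, Jamal, Grace, Wade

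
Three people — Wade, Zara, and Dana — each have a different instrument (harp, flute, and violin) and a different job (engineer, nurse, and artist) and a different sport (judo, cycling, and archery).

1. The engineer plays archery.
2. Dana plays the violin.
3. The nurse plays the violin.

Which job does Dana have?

nurse

With clues 1–3, artist and engineer are impossible for Dana's job.
That leaves nurse.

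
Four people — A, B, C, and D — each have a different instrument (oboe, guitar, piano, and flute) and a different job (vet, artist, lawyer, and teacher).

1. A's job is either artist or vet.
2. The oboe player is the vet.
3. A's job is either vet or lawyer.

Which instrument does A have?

With clues 1–3, flute, guitar, and piano are impossible for A's instrument.
That leaves oboe.

oboe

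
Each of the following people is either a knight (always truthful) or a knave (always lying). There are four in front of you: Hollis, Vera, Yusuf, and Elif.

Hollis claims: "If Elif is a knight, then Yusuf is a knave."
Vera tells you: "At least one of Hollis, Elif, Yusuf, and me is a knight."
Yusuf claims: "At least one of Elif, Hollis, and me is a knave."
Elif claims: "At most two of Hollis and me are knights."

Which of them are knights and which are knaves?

Regardless of anyone's role, Elif's statement is true, so Elif is a knight.
With that fixed, Vera's statement is true, so Vera is a knight.
Consider Hollis. Suppose Hollis is a knight.
Then whichever role Yusuf has, Yusuf's statement has the wrong truth value — contradiction.
So Hollis is a knave.
With that fixed, Yusuf's statement is true, so Yusuf is a knight.

Hollis: knave, Vera: knight, Yusuf: knight, Elif: knight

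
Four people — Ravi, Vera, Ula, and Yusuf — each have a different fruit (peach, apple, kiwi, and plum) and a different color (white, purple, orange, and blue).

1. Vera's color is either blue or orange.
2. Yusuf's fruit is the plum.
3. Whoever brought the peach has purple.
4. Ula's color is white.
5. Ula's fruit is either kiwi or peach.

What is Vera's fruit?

With clues 1–2, plum is impossible for Vera's fruit.
With clues 1–3, peach is impossible for Vera's fruit.
With clues 1–5, kiwi is impossible for Vera's fruit.
That leaves apple.

apple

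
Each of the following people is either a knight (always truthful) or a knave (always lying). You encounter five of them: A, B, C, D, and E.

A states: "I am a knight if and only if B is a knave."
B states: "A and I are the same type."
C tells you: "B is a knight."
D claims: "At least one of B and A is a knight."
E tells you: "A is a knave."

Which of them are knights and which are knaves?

A: knight, B: knave, C: knave, D: knight, E: knave

Consider A. Suppose A is a knave.
Then whichever role B has, B's statement has the wrong truth value — contradiction.
So A is a knight.
With that fixed, D's statement is true, so D is a knight.
With that fixed, E's statement is false, so E is a knave.
Consider B. Suppose B is a knight.
Then A's statement comes out false, contradicting A being a knight.
So B is a knave.
With that fixed, C's statement is false, so C is a knave.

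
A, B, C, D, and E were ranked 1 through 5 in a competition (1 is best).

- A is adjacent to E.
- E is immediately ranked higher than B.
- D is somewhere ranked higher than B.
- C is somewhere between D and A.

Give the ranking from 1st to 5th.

D, C, A, E, B

From clues 1–2: A is in {1,2,3}.
From clues 1–3: A is in {2,3}.
From clues 1–4: D → rank 1, C → rank 2, A → rank 3, E → rank 4, B → rank 5.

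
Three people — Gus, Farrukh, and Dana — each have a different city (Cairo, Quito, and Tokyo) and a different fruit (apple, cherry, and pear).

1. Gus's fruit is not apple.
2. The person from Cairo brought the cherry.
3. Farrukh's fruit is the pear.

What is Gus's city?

With clues 1–3, Quito and Tokyo are impossible for Gus's city.
That leaves Cairo.

Cairo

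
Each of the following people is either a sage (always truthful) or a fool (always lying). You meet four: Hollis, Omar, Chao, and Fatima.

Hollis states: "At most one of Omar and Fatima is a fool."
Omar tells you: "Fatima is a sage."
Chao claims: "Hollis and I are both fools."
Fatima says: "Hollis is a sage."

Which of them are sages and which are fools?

Hollis: sage, Omar: sage, Chao: fool, Fatima: sage

Consider Hollis. Suppose Hollis is a fool.
Then whichever role Chao has, Chao's statement has the wrong truth value — contradiction.
So Hollis is a sage.
With that fixed, Chao's statement is false, so Chao is a fool.
With that fixed, Fatima's statement is true, so Fatima is a sage.
With that fixed, Omar's statement is true, so Omar is a sage.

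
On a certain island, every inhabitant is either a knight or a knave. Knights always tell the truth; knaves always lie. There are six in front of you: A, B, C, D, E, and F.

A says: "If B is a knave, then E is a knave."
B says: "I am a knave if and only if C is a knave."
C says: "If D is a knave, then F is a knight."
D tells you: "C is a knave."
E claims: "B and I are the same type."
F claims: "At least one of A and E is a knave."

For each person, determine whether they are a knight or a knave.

Consider A. Suppose A is a knave.
Then no assignment of the remaining roles makes every statement match its speaker's type — contradiction.
So A is a knight.
Consider B. Suppose B is a knave.
Then whichever role E has, E's statement has the wrong truth value — contradiction.
So B is a knight.
Consider C. Suppose C is a knave.
Then B's statement comes out false, contradicting B being a knight.
So C is a knight.
With that fixed, D's statement is false, so D is a knave.
Consider E. Suppose E is a knight.
Then no assignment of the remaining roles makes every statement match its speaker's type — contradiction.
So E is a knave.
With that fixed, F's statement is true, so F is a knight.

A: knight, B: knight, C: knight, D: knave, E: knave, F: knight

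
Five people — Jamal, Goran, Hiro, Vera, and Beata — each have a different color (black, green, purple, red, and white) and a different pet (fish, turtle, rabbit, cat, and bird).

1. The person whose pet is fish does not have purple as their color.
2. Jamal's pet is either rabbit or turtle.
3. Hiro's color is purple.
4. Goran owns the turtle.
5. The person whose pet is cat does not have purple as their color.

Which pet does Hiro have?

With clues 1–3, fish is impossible for Hiro's pet.
With clues 1–4, rabbit and turtle are impossible for Hiro's pet.
With clues 1–5, cat is impossible for Hiro's pet.
That leaves bird.

bird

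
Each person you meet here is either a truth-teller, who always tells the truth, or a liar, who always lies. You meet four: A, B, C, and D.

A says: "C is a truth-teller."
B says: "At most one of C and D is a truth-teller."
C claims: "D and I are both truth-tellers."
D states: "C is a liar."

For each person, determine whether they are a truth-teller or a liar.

A: liar, B: truth-teller, C: liar, D: truth-teller

Consider A. Suppose A is a truth-teller.
Then no assignment of the remaining roles makes every statement match its speaker's type — contradiction.
So A is a liar.
Consider B. Suppose B is a liar.
Then no assignment of the remaining roles makes every statement match its speaker's type — contradiction.
So B is a truth-teller.
Consider C. Suppose C is a truth-teller.
Then A's statement comes out true, contradicting A being a liar.
So C is a liar.
With that fixed, D's statement is true, so D is a truth-teller.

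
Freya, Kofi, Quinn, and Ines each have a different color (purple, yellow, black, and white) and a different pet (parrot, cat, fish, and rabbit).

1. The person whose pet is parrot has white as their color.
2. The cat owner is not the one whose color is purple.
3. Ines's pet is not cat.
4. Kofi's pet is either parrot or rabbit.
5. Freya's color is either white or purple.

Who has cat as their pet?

With clues 1–3, Ines is impossible for the one with pet cat.
With clues 1–4, Kofi is impossible for the one with pet cat.
With clues 1–5, Freya is impossible for the one with pet cat.
That leaves Quinn.

Quinn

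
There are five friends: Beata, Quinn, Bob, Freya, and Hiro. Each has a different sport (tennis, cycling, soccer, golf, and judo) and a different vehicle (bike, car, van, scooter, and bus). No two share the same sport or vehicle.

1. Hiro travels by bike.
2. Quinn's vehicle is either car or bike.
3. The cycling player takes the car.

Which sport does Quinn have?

With clues 1–3, golf, judo, soccer, and tennis are impossible for Quinn's sport.
That leaves cycling.

cycling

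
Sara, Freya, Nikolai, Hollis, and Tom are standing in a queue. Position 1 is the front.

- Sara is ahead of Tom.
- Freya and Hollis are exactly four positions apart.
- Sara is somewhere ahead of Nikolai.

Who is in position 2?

Sara

With clues 1–2, Freya, Hollis, and Tom are ruled out for position 2.
With clues 1–3, Nikolai is ruled out for position 2.
So position 2 is Sara.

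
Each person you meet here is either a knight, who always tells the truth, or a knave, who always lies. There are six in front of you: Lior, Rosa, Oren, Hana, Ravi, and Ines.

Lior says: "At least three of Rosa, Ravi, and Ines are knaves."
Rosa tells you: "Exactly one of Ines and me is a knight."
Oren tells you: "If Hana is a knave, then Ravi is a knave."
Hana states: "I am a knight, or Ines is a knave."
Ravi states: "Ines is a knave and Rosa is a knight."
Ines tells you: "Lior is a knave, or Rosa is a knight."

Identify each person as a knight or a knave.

Consider Lior. Suppose Lior is a knave.
Then no assignment of the remaining roles makes every statement match its speaker's type — contradiction.
So Lior is a knight.
Consider Rosa. Suppose Rosa is a knight.
Then Lior's statement comes out false, contradicting Lior being a knight.
So Rosa is a knave.
With that fixed, Ravi's statement is false, so Ravi is a knave.
With that fixed, Ines's statement is false, so Ines is a knave.
With that fixed, Oren's statement is true, so Oren is a knight.
With that fixed, Hana's statement is true, so Hana is a knight.

Lior: knight, Rosa: knave, Oren: knight, Hana: knight, Ravi: knave, Ines: knave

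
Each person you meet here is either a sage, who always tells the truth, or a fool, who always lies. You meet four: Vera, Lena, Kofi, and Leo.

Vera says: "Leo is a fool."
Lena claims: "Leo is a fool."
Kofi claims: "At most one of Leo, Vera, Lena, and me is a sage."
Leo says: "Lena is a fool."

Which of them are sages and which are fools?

Consider Vera. Suppose Vera is a fool.
Then no assignment of the remaining roles makes every statement match its speaker's type — contradiction.
So Vera is a sage.
Consider Lena. Suppose Lena is a fool.
Then no assignment of the remaining roles makes every statement match its speaker's type — contradiction.
So Lena is a sage.
With that fixed, Kofi's statement is false, so Kofi is a fool.
With that fixed, Leo's statement is false, so Leo is a fool.

Vera: sage, Lena: sage, Kofi: fool, Leo: fool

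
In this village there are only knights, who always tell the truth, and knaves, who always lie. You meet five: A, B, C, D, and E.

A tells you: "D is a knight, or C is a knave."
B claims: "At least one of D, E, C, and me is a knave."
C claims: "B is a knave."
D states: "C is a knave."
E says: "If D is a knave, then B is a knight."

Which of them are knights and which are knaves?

Consider A. Suppose A is a knave.
Then no assignment of the remaining roles makes every statement match its speaker's type — contradiction.
So A is a knight.
Consider B. Suppose B is a knave.
Then B's own statement would have to be false, but it can't be — contradiction.
So B is a knight.
With that fixed, C's statement is false, so C is a knave.
With that fixed, D's statement is true, so D is a knight.
With that fixed, E's statement is true, so E is a knight.

A: knight, B: knight, C: knave, D: knight, E: knight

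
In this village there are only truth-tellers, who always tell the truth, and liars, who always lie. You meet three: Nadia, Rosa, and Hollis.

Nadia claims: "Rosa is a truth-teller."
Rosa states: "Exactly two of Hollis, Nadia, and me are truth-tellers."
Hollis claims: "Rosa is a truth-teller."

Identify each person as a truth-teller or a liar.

Nadia: liar, Rosa: liar, Hollis: liar

Consider Nadia. Suppose Nadia is a truth-teller.
Then no assignment of the remaining roles makes every statement match its speaker's type — contradiction.
So Nadia is a liar.
Consider Rosa. Suppose Rosa is a truth-teller.
Then Nadia's statement comes out true, contradicting Nadia being a liar.
So Rosa is a liar.
With that fixed, Hollis's statement is false, so Hollis is a liar.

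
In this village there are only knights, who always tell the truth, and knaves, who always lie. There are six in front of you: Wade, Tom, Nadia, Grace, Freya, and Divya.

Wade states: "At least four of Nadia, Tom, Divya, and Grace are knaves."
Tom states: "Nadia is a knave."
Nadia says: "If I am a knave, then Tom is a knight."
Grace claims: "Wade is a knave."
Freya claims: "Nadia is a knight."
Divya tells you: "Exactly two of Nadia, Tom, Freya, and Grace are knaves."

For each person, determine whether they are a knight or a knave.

Consider Wade. Suppose Wade is a knight.
Then no assignment of the remaining roles makes every statement match its speaker's type — contradiction.
So Wade is a knave.
With that fixed, Grace's statement is true, so Grace is a knight.
Consider Tom. Suppose Tom is a knight.
Then no assignment of the remaining roles makes every statement match its speaker's type — contradiction.
So Tom is a knave.
Consider Nadia. Suppose Nadia is a knave.
Then Tom's statement comes out true, contradicting Tom being a knave.
So Nadia is a knight.
With that fixed, Freya's statement is true, so Freya is a knight.
With that fixed, Divya's statement is false, so Divya is a knave.

Wade: knave, Tom: knave, Nadia: knight, Grace: knight, Freya: knight, Divya: knave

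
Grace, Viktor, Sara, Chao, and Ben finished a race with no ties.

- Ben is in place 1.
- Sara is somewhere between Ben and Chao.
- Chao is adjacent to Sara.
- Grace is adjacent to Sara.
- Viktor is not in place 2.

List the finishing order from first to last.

Ben, Grace, Sara, Chao, Viktor

From clue 1: Ben → place 1.
From clues 1–2: Sara is in {2,3,4}.
From clues 1–4: Grace is in {2,3}.
From clues 1–5: Grace → place 2, Sara → place 3, Chao → place 4, Viktor → place 5.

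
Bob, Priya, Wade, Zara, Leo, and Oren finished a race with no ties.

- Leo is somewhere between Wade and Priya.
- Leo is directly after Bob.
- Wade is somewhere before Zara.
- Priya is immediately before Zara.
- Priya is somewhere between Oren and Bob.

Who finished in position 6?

With clue 1, Leo is ruled out for place 6.
With clues 1–2, Bob is ruled out for place 6.
With clues 1–3, Wade is ruled out for place 6.
With clues 1–4, Priya is ruled out for place 6.
With clues 1–5, Zara is ruled out for place 6.
So place 6 is Oren.

Oren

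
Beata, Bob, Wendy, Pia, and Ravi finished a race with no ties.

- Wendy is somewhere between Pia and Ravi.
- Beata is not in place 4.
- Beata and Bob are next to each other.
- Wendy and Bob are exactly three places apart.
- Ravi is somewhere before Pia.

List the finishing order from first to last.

From clue 1: Wendy is in {2,3,4}.
From clues 1–3: Wendy is in {2,4}.
From clues 1–4: Bob → place 1, Beata → place 2, Wendy → place 4.
From clues 1–5: Ravi → place 3, Pia → place 5.

Bob, Beata, Ravi, Wendy, Pia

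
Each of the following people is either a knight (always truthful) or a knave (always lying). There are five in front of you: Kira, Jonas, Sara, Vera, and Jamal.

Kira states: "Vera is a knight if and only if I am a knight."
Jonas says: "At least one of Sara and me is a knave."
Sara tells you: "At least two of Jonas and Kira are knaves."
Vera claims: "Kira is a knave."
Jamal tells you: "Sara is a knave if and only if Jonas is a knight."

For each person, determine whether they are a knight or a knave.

Consider Kira. Suppose Kira is a knight.
Then no assignment of the remaining roles makes every statement match its speaker's type — contradiction.
So Kira is a knave.
With that fixed, Vera's statement is true, so Vera is a knight.
Consider Jonas. Suppose Jonas is a knave.
Then Jonas's own statement would have to be false, but it can't be — contradiction.
So Jonas is a knight.
With that fixed, Sara's statement is false, so Sara is a knave.
With that fixed, Jamal's statement is true, so Jamal is a knight.

Kira: knave, Jonas: knight, Sara: knave, Vera: knight, Jamal: knight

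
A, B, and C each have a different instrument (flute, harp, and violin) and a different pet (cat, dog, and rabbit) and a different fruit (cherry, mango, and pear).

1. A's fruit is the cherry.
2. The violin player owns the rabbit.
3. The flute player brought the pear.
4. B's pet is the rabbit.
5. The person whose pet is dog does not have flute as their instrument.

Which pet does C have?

With clues 1–4, rabbit is impossible for C's pet.
With clues 1–5, dog is impossible for C's pet.
That leaves cat.

cat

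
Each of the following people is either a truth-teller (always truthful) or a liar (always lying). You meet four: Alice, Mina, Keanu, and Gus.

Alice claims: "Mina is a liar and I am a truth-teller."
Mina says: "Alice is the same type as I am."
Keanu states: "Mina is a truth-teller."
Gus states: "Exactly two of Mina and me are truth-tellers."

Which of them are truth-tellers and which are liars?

Consider Alice. Suppose Alice is a liar.
Then whichever role Mina has, Mina's statement has the wrong truth value — contradiction.
So Alice is a truth-teller.
Consider Mina. Suppose Mina is a truth-teller.
Then Alice's statement comes out false, contradicting Alice being a truth-teller.
So Mina is a liar.
With that fixed, Keanu's statement is false, so Keanu is a liar.
With that fixed, Gus's statement is false, so Gus is a liar.

Alice: truth-teller, Mina: liar, Keanu: liar, Gus: liar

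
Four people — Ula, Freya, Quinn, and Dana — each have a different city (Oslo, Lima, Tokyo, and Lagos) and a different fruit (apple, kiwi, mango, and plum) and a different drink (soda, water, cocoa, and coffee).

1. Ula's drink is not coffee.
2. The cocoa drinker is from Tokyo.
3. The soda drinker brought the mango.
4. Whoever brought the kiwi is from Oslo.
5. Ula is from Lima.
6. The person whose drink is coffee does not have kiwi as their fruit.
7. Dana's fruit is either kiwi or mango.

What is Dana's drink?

water

With clues 1–6, soda is impossible for Dana's drink.
With clues 1–7, cocoa and coffee are impossible for Dana's drink.
That leaves water.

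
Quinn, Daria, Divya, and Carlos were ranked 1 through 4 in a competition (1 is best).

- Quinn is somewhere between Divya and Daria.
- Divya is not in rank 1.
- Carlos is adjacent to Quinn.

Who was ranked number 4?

With clue 1, Quinn is ruled out for rank 4.
With clues 1–3, Carlos and Daria are ruled out for rank 4.
So rank 4 is Divya.

Divya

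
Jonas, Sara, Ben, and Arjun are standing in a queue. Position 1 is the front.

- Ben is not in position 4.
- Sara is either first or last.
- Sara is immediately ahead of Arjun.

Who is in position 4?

With clue 1, Ben is ruled out for position 4.
With clues 1–3, Arjun and Sara are ruled out for position 4.
So position 4 is Jonas.

Jonas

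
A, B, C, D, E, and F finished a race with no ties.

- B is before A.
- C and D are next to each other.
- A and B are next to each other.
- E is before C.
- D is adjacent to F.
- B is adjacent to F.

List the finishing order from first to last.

From clue 1: A is in {2,3,4,5,6}.
From clues 1–4: E is in {1,2,3,4}.
From clues 1–5: D is in {3,5}.
From clues 1–6: E → place 1, C → place 2, D → place 3, F → place 4, B → place 5, A → place 6.

E, C, D, F, B, A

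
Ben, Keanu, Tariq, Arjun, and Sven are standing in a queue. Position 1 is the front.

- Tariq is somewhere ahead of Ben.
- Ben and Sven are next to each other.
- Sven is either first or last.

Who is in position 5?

Sven

With clue 1, Tariq is ruled out for position 5.
With clues 1–3, Arjun, Ben, and Keanu are ruled out for position 5.
So position 5 is Sven.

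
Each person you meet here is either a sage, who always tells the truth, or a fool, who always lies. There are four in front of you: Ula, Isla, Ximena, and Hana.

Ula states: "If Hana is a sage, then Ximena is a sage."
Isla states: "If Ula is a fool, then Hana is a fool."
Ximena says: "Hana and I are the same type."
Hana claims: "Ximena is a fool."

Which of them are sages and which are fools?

Ula: fool, Isla: fool, Ximena: fool, Hana: sage

Consider Ula. Suppose Ula is a sage.
Then no assignment of the remaining roles makes every statement match its speaker's type — contradiction.
So Ula is a fool.
Consider Isla. Suppose Isla is a sage.
Then no assignment of the remaining roles makes every statement match its speaker's type — contradiction.
So Isla is a fool.
Consider Ximena. Suppose Ximena is a sage.
Then Ula's statement comes out true, contradicting Ula being a fool.
So Ximena is a fool.
With that fixed, Hana's statement is true, so Hana is a sage.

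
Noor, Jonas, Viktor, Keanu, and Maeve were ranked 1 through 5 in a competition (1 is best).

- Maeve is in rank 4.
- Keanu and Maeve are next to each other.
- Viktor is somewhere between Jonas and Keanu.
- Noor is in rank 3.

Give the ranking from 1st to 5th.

From clue 1: Maeve → rank 4.
From clues 1–2: Keanu is in {3,5}.
From clues 1–3: Jonas is in {1,2}.
From clues 1–4: Jonas → rank 1, Viktor → rank 2, Noor → rank 3, Keanu → rank 5.

Jonas, Viktor, Noor, Maeve, Keanu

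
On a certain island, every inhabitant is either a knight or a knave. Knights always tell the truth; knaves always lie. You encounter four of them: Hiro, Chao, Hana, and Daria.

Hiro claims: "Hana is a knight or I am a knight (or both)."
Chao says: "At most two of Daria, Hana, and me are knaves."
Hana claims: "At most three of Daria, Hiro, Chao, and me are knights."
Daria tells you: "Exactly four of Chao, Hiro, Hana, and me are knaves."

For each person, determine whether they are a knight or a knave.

Hiro: knight, Chao: knight, Hana: knight, Daria: knave

Consider Hiro. Suppose Hiro is a knave.
Then no assignment of the remaining roles makes every statement match its speaker's type — contradiction.
So Hiro is a knight.
With that fixed, Daria's statement is false, so Daria is a knave.
With that fixed, Hana's statement is true, so Hana is a knight.
With that fixed, Chao's statement is true, so Chao is a knight.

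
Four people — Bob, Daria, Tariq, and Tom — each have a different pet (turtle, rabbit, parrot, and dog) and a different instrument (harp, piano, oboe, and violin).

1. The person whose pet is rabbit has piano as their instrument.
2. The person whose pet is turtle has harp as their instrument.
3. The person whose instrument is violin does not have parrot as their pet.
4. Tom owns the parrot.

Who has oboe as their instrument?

Tom

With clues 1–4, Bob, Daria, and Tariq are impossible for the one with instrument oboe.
That leaves Tom.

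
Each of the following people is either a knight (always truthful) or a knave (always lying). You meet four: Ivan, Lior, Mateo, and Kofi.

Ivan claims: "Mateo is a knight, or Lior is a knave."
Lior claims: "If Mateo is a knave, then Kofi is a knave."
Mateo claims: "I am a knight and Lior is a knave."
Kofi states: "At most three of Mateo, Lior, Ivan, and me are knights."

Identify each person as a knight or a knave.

Ivan: knight, Lior: knave, Mateo: knave, Kofi: knight

Consider Ivan. Suppose Ivan is a knave.
Then no assignment of the remaining roles makes every statement match its speaker's type — contradiction.
So Ivan is a knight.
Consider Lior. Suppose Lior is a knight.
Then no assignment of the remaining roles makes every statement match its speaker's type — contradiction.
So Lior is a knave.
With that fixed, Kofi's statement is true, so Kofi is a knight.
Consider Mateo. Suppose Mateo is a knight.
Then Lior's statement comes out true, contradicting Lior being a knave.
So Mateo is a knave.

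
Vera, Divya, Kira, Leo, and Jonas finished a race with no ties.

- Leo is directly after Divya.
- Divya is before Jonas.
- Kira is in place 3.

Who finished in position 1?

With clue 1, Leo is ruled out for place 1.
With clues 1–2, Jonas is ruled out for place 1.
With clues 1–3, Kira and Vera are ruled out for place 1.
So place 1 is Divya.

Divya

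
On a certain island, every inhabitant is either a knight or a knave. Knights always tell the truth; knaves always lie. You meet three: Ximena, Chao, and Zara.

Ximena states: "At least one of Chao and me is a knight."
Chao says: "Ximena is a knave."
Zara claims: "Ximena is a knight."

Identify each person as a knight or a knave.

Consider Ximena. Suppose Ximena is a knave.
Then no assignment of the remaining roles makes every statement match its speaker's type — contradiction.
So Ximena is a knight.
With that fixed, Chao's statement is false, so Chao is a knave.
With that fixed, Zara's statement is true, so Zara is a knight.

Ximena: knight, Chao: knave, Zara: knight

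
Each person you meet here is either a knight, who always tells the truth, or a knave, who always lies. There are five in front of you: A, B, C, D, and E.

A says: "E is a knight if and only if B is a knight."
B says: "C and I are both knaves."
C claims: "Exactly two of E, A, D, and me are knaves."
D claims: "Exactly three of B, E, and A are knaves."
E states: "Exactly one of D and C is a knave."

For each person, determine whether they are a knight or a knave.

Consider A. Suppose A is a knight.
Then no assignment of the remaining roles makes every statement match its speaker's type — contradiction.
So A is a knave.
Consider B. Suppose B is a knight.
Then B's own statement would have to be true, but it can't be — contradiction.
So B is a knave.
Consider C. Suppose C is a knave.
Then B's statement comes out true, contradicting B being a knave.
So C is a knight.
Consider D. Suppose D is a knight.
Then no assignment of the remaining roles makes every statement match its speaker's type — contradiction.
So D is a knave.
With that fixed, E's statement is true, so E is a knight.

A: knave, B: knave, C: knight, D: knave, E: knight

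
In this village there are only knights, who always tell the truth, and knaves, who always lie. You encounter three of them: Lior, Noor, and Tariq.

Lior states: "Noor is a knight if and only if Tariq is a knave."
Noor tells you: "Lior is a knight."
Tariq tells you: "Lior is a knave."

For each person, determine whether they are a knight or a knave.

Consider Lior. Suppose Lior is a knave.
Then no assignment of the remaining roles makes every statement match its speaker's type — contradiction.
So Lior is a knight.
With that fixed, Noor's statement is true, so Noor is a knight.
With that fixed, Tariq's statement is false, so Tariq is a knave.

Lior: knight, Noor: knight, Tariq: knave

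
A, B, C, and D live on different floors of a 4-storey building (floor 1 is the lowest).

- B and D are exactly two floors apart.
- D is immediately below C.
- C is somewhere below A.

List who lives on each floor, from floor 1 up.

D, C, B, A

From clues 1–2: A is in {1,2,4}.
From clues 1–3: D → floor 1, C → floor 2, B → floor 3, A → floor 4.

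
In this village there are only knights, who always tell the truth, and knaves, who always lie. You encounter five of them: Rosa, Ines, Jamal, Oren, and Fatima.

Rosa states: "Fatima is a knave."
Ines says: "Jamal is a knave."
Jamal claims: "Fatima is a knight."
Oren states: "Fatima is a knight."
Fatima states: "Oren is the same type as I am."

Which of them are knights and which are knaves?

Consider Rosa. Suppose Rosa is a knight.
Then no assignment of the remaining roles makes every statement match its speaker's type — contradiction.
So Rosa is a knave.
Consider Ines. Suppose Ines is a knight.
Then no assignment of the remaining roles makes every statement match its speaker's type — contradiction.
So Ines is a knave.
Consider Jamal. Suppose Jamal is a knave.
Then Ines's statement comes out true, contradicting Ines being a knave.
So Jamal is a knight.
Consider Oren. Suppose Oren is a knave.
Then whichever role Fatima has, Fatima's statement has the wrong truth value — contradiction.
So Oren is a knight.
Consider Fatima. Suppose Fatima is a knave.
Then Rosa's statement comes out true, contradicting Rosa being a knave.
So Fatima is a knight.

Rosa: knave, Ines: knave, Jamal: knight, Oren: knight, Fatima: knight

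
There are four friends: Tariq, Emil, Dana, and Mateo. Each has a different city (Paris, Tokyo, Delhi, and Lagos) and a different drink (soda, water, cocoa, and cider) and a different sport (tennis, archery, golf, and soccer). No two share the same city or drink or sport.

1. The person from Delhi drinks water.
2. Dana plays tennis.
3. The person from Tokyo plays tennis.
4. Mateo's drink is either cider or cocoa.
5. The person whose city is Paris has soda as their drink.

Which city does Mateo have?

With clues 1–3, Tokyo is impossible for Mateo's city.
With clues 1–4, Delhi is impossible for Mateo's city.
With clues 1–5, Paris is impossible for Mateo's city.
That leaves Lagos.

Lagos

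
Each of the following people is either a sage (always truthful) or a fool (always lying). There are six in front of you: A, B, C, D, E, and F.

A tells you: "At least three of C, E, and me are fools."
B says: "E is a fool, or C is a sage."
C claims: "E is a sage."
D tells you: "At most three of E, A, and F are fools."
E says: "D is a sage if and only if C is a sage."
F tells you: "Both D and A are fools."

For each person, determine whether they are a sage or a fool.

A: fool, B: sage, C: sage, D: sage, E: sage, F: fool

Regardless of anyone's role, D's statement is true, so D is a sage.
With that fixed, F's statement is false, so F is a fool.
Consider A. Suppose A is a sage.
Then A's own statement would have to be true, but it can't be — contradiction.
So A is a fool.
Consider B. Suppose B is a fool.
Then no assignment of the remaining roles makes every statement match its speaker's type — contradiction.
So B is a sage.
Consider C. Suppose C is a fool.
Then no assignment of the remaining roles makes every statement match its speaker's type — contradiction.
So C is a sage.
With that fixed, E's statement is true, so E is a sage.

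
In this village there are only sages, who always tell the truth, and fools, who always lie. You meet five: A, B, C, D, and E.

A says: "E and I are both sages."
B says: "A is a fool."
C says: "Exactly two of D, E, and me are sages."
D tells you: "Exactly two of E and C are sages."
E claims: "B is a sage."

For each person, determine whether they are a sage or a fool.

Consider A. Suppose A is a sage.
Then no assignment of the remaining roles makes every statement match its speaker's type — contradiction.
So A is a fool.
With that fixed, B's statement is true, so B is a sage.
With that fixed, E's statement is true, so E is a sage.
Consider C. Suppose C is a sage.
Then no assignment of the remaining roles makes every statement match its speaker's type — contradiction.
So C is a fool.
With that fixed, D's statement is false, so D is a fool.

A: fool, B: sage, C: fool, D: fool, E: sage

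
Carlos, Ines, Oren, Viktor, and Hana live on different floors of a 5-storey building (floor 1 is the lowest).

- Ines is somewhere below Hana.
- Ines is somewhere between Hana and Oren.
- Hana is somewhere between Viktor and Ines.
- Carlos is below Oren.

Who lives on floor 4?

Hana

With clues 1–2, Oren is ruled out for floor 4.
With clues 1–3, Ines is ruled out for floor 4.
With clues 1–4, Carlos and Viktor are ruled out for floor 4.
So floor 4 is Hana.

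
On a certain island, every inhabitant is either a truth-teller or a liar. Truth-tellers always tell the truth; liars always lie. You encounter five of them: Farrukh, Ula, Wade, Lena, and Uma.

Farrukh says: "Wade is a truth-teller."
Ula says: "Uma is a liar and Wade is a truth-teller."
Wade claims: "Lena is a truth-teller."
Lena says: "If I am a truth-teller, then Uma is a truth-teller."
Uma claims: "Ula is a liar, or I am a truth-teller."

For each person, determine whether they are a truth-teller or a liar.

Farrukh: truth-teller, Ula: liar, Wade: truth-teller, Lena: truth-teller, Uma: truth-teller

Consider Farrukh. Suppose Farrukh is a liar.
Then no assignment of the remaining roles makes every statement match its speaker's type — contradiction.
So Farrukh is a truth-teller.
Consider Ula. Suppose Ula is a truth-teller.
Then no assignment of the remaining roles makes every statement match its speaker's type — contradiction.
So Ula is a liar.
With that fixed, Uma's statement is true, so Uma is a truth-teller.
With that fixed, Lena's statement is true, so Lena is a truth-teller.
With that fixed, Wade's statement is true, so Wade is a truth-teller.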